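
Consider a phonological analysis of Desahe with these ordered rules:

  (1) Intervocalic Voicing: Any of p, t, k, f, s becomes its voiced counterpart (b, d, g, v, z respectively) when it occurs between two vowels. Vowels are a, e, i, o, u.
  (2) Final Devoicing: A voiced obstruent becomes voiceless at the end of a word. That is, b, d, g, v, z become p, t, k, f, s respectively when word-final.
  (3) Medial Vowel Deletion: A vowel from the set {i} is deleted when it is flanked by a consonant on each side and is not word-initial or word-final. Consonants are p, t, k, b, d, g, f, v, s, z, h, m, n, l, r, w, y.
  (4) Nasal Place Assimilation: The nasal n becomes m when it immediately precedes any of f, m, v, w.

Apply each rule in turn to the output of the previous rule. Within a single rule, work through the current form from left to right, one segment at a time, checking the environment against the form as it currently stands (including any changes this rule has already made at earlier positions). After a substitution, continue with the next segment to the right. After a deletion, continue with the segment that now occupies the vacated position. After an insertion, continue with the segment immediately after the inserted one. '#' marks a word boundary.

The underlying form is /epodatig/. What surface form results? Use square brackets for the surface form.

[ebodadk]

(1) Intervocalic Voicing: [epodatig] → [ebodadig]
(2) Final Devoicing: [ebodadig] → [ebodadik]
(3) Medial Vowel Deletion: [ebodadik] → [ebodadk]
(4) Nasal Place Assimilation: no change — [ebodadk]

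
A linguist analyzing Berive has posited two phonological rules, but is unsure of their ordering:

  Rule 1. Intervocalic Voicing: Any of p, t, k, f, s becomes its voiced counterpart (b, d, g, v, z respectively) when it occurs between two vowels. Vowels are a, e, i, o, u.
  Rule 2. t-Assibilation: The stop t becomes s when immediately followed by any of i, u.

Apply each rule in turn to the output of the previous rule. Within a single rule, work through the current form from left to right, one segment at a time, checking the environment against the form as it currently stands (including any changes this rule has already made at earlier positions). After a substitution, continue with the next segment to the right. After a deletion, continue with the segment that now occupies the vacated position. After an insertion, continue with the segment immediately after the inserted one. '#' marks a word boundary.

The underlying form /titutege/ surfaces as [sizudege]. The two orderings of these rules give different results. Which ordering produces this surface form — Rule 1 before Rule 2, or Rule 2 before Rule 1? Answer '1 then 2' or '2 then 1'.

Order 1 then 2:
  1 Intervocalic Voicing: [titutege] → [tidudege]
  2 t-Assibilation: [tidudege] → [sidudege]
  result: [sidudege]
Order 2 then 1:
  2 t-Assibilation: [titutege] → [sisutege]
  1 Intervocalic Voicing: [sisutege] → [sizudege]
  result: [sizudege]

2 then 1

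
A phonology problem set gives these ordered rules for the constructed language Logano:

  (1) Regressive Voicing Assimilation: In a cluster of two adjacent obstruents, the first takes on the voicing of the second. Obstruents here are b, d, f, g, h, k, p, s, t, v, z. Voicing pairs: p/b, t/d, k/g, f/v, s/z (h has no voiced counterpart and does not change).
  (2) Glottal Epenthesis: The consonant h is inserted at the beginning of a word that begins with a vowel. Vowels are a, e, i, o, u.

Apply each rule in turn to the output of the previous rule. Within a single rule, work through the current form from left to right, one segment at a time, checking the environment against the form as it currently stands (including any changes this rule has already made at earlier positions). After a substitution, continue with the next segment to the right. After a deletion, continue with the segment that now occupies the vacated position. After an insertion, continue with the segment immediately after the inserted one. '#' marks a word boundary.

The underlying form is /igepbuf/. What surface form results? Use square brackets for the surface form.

[higebbuf]

(1) Regressive Voicing Assimilation: [igepbuf] → [igebbuf]
(2) Glottal Epenthesis: [igebbuf] → [higebbuf]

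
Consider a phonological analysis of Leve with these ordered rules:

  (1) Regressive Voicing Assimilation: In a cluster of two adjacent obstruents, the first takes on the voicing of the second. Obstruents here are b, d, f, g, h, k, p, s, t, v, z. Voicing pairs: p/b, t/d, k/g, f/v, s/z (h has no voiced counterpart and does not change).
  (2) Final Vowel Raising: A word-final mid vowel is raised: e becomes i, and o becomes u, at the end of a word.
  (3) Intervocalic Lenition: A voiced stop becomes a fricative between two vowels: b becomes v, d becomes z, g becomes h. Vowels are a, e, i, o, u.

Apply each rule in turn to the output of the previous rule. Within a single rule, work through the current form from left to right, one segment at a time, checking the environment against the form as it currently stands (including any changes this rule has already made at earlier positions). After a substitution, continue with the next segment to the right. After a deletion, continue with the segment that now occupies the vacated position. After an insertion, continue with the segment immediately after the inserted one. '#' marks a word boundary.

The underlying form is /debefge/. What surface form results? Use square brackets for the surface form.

(1) Regressive Voicing Assimilation: [debefge] → [debevge]
(2) Final Vowel Raising: [debevge] → [debevgi]
(3) Intervocalic Lenition: [debevgi] → [devevgi]

[devevgi]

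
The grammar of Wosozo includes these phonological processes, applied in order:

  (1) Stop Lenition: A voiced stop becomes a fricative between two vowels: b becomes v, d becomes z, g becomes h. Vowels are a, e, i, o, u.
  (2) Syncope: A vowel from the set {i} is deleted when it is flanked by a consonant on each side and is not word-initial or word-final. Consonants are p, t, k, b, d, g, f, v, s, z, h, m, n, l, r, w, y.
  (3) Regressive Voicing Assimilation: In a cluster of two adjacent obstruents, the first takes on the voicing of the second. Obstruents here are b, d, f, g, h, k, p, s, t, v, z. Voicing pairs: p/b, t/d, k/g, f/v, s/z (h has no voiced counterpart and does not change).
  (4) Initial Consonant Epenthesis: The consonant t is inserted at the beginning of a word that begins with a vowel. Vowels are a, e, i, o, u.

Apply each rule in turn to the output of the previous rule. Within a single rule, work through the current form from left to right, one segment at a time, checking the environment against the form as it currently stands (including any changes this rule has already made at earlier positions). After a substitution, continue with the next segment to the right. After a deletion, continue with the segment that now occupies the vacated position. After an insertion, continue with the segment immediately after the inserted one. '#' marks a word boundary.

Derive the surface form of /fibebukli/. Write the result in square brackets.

(1) Stop Lenition: [fibebukli] → [fivevukli]
(2) Syncope: [fivevukli] → [fvevukli]
(3) Regressive Voicing Assimilation: [fvevukli] → [vvevukli]
(4) Initial Consonant Epenthesis: no change — [vvevukli]

[vvevukli]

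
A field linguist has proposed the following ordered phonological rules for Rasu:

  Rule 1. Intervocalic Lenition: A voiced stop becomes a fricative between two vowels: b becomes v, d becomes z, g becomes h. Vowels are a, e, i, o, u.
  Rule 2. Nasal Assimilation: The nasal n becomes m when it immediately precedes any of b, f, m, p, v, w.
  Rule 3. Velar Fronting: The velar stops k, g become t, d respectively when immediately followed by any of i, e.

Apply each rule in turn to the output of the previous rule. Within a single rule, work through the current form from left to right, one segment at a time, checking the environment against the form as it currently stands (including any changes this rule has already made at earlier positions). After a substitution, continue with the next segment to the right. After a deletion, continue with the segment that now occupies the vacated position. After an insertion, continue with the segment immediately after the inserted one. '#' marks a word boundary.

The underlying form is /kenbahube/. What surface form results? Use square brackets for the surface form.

Rule 1 Intervocalic Lenition: [kenbahube] → [kenbahuve]
Rule 2 Nasal Assimilation: [kenbahuve] → [kembahuve]
Rule 3 Velar Fronting: [kembahuve] → [tembahuve]

[tembahuve]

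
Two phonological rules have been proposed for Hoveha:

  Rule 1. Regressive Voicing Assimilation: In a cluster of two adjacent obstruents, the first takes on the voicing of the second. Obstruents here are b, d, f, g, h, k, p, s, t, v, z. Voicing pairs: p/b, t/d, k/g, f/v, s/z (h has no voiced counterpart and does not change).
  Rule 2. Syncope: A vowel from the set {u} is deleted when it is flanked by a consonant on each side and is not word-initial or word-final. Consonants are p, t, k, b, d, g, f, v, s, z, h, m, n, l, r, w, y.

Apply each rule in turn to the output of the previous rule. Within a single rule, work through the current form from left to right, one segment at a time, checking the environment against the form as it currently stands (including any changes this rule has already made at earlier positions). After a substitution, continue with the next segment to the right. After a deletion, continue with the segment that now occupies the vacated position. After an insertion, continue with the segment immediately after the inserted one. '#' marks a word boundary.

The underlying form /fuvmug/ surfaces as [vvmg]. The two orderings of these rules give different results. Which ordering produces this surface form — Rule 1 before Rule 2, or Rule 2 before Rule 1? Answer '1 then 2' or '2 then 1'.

Order 1 then 2:
  1 Regressive Voicing Assimilation: no change — [fuvmug]
  2 Syncope: [fuvmug] → [fvmg]
  result: [fvmg]
Order 2 then 1:
  2 Syncope: [fuvmug] → [fvmg]
  1 Regressive Voicing Assimilation: [fvmg] → [vvmg]
  result: [vvmg]

2 then 1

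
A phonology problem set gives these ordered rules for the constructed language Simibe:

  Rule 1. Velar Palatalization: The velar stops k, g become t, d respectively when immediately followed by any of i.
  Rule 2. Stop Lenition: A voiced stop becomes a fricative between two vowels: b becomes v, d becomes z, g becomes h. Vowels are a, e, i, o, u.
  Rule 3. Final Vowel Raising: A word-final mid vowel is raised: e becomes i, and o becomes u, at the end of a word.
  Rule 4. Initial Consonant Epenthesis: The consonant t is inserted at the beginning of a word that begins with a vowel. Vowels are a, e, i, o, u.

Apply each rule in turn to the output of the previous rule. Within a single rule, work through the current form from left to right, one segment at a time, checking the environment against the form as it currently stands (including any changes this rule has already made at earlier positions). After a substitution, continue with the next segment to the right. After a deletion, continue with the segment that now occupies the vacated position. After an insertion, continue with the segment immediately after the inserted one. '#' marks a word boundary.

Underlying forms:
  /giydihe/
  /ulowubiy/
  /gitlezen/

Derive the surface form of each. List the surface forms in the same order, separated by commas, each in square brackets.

/giydihe/:
  Rule 1 Velar Palatalization: [giydihe] → [diydihe]
  Rule 2 Stop Lenition: no change — [diydihe]
  Rule 3 Final Vowel Raising: [diydihe] → [diydihi]
  Rule 4 Initial Consonant Epenthesis: no change — [diydihi]
/ulowubiy/:
  Rule 1 Velar Palatalization: no change — [ulowubiy]
  Rule 2 Stop Lenition: [ulowubiy] → [ulowuviy]
  Rule 3 Final Vowel Raising: no change — [ulowuviy]
  Rule 4 Initial Consonant Epenthesis: [ulowuviy] → [tulowuviy]
/gitlezen/:
  Rule 1 Velar Palatalization: [gitlezen] → [ditlezen]
  Rule 2 Stop Lenition: no change — [ditlezen]
  Rule 3 Final Vowel Raising: no change — [ditlezen]
  Rule 4 Initial Consonant Epenthesis: no change — [ditlezen]

[diydihi], [tulowuviy], [ditlezen]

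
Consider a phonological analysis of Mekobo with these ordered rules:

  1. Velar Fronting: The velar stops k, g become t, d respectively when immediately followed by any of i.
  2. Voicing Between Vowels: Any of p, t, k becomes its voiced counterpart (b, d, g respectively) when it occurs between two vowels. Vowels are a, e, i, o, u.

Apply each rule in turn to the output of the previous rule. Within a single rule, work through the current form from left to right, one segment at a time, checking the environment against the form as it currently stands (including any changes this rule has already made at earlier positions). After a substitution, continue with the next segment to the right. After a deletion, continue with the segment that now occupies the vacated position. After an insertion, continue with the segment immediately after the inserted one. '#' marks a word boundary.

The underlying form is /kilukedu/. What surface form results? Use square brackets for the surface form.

1 Velar Fronting: [kilukedu] → [tilukedu]
2 Voicing Between Vowels: [tilukedu] → [tilugedu]

[tilugedu]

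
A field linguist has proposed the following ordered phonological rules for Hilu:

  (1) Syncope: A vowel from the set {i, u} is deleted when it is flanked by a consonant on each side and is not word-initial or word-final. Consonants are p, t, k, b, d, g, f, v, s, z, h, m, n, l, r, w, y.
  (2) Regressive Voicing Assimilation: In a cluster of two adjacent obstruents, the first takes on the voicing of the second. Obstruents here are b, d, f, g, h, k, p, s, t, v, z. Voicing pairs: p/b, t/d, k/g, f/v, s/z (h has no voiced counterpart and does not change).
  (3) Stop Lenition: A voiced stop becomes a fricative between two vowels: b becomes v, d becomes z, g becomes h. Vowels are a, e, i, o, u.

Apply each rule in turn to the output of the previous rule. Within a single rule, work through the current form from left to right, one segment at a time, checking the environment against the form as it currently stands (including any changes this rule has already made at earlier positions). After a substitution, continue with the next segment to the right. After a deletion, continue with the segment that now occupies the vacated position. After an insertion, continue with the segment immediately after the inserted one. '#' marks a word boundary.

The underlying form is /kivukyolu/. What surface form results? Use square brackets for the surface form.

[gfkyolu]

(1) Syncope: [kivukyolu] → [kvkyolu]
(2) Regressive Voicing Assimilation: [kvkyolu] → [gfkyolu]
(3) Stop Lenition: no change — [gfkyolu]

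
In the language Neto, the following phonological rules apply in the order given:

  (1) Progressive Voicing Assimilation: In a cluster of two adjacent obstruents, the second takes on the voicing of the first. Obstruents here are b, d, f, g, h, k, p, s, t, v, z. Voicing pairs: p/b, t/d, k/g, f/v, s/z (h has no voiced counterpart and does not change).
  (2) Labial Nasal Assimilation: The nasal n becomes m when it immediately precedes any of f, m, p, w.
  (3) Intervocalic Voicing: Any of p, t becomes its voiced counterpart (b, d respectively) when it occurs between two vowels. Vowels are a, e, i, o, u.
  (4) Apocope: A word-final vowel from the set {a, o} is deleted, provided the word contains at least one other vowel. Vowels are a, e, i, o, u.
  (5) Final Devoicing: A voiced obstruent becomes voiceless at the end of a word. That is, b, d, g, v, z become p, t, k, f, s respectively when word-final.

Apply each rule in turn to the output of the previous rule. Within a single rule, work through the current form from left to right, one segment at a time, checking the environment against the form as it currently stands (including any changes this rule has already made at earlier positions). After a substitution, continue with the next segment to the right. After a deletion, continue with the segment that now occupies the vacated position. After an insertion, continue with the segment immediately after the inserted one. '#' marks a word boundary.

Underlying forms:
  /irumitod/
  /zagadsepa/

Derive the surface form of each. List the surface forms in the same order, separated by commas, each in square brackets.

[irumidot], [zagadzep]

/irumitod/:
  (1) Progressive Voicing Assimilation: no change — [irumitod]
  (2) Labial Nasal Assimilation: no change — [irumitod]
  (3) Intervocalic Voicing: [irumitod] → [irumidod]
  (4) Apocope: no change — [irumidod]
  (5) Final Devoicing: [irumidod] → [irumidot]
/zagadsepa/:
  (1) Progressive Voicing Assimilation: [zagadsepa] → [zagadzepa]
  (2) Labial Nasal Assimilation: no change — [zagadzepa]
  (3) Intervocalic Voicing: [zagadzepa] → [zagadzeba]
  (4) Apocope: [zagadzeba] → [zagadzeb]
  (5) Final Devoicing: [zagadzeb] → [zagadzep]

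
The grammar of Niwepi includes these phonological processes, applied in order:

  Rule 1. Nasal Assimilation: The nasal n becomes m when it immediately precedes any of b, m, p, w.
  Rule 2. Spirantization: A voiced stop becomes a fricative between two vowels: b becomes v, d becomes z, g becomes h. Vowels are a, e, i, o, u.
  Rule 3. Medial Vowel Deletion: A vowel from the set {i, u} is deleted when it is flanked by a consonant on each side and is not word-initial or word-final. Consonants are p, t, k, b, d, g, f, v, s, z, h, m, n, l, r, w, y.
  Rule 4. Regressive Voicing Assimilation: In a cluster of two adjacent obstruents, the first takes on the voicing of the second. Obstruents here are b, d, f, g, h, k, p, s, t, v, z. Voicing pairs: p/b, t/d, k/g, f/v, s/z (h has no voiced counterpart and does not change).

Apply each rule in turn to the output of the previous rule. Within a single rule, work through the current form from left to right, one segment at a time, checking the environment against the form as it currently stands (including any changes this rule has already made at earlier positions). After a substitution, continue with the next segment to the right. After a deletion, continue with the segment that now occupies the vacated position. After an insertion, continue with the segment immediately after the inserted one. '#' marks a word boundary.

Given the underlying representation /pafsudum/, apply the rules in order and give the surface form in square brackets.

Rule 1 Nasal Assimilation: no change — [pafsudum]
Rule 2 Spirantization: [pafsudum] → [pafsuzum]
Rule 3 Medial Vowel Deletion: [pafsuzum] → [pafszm]
Rule 4 Regressive Voicing Assimilation: [pafszm] → [pafzzm]

[pafzzm]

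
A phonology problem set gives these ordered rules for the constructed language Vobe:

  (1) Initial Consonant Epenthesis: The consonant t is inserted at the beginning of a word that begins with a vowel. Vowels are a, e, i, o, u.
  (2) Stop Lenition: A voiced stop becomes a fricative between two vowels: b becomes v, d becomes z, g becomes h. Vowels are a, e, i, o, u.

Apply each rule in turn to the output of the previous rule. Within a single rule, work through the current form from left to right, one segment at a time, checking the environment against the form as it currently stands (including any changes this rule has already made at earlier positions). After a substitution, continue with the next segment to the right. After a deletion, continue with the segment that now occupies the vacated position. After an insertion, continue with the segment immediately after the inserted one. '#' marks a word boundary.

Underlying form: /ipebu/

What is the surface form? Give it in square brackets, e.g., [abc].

(1) Initial Consonant Epenthesis: [ipebu] → [tipebu]
(2) Stop Lenition: [tipebu] → [tipevu]

[tipevu]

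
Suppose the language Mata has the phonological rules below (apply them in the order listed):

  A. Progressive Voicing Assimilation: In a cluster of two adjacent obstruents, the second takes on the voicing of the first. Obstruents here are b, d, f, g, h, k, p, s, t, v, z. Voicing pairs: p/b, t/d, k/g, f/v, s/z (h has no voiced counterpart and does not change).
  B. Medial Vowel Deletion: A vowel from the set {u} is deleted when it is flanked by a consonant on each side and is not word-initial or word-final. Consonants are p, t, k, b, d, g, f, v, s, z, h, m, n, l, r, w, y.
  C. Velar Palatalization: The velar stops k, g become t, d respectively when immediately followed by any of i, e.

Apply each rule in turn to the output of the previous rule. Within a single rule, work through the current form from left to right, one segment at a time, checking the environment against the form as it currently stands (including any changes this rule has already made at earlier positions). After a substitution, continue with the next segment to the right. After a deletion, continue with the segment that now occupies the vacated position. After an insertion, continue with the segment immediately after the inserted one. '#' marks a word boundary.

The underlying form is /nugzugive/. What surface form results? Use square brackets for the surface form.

[ngzdive]

A Progressive Voicing Assimilation: no change — [nugzugive]
B Medial Vowel Deletion: [nugzugive] → [ngzgive]
C Velar Palatalization: [ngzgive] → [ngzdive]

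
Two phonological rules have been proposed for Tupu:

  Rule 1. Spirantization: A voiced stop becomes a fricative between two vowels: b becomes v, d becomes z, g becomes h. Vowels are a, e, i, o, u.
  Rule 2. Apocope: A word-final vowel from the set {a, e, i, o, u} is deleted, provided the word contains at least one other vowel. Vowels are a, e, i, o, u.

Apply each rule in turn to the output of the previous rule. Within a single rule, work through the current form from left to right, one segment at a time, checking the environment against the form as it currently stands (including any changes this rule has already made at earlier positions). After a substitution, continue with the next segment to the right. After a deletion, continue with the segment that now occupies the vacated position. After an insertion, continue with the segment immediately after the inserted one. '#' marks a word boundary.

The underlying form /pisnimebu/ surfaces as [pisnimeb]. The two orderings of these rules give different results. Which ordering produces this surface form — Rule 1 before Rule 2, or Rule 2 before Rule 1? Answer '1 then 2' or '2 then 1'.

2 then 1

Order 1 then 2:
  1 Spirantization: [pisnimebu] → [pisnimevu]
  2 Apocope: [pisnimevu] → [pisnimev]
  result: [pisnimev]
Order 2 then 1:
  2 Apocope: [pisnimebu] → [pisnimeb]
  1 Spirantization: no change — [pisnimeb]
  result: [pisnimeb]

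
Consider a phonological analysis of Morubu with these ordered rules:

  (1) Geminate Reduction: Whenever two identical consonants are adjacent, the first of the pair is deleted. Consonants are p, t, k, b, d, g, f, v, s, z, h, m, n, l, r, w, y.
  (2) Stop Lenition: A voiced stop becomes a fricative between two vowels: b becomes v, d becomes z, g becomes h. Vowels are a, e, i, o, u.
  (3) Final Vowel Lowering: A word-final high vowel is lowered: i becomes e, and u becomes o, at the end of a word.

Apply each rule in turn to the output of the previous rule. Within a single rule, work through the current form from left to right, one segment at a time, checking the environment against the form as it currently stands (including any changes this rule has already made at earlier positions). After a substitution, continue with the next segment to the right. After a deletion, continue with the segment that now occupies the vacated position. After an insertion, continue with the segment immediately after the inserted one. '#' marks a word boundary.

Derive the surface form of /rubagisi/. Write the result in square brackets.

[ruvahise]

(1) Geminate Reduction: no change — [rubagisi]
(2) Stop Lenition: [rubagisi] → [ruvahisi]
(3) Final Vowel Lowering: [ruvahisi] → [ruvahise]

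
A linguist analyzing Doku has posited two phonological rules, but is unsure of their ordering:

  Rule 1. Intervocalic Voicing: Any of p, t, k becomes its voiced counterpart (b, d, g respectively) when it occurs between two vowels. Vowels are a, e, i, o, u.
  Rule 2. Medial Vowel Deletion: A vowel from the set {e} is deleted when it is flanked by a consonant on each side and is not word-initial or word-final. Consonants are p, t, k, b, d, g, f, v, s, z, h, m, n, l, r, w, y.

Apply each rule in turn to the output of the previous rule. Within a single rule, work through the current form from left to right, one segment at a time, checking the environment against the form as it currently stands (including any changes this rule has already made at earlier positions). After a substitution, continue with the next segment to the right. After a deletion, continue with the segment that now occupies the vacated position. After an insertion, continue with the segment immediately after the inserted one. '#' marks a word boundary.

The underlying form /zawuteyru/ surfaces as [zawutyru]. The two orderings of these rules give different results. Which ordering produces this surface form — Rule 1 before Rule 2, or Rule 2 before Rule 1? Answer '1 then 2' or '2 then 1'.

2 then 1

Order 1 then 2:
  1 Intervocalic Voicing: [zawuteyru] → [zawudeyru]
  2 Medial Vowel Deletion: [zawudeyru] → [zawudyru]
  result: [zawudyru]
Order 2 then 1:
  2 Medial Vowel Deletion: [zawuteyru] → [zawutyru]
  1 Intervocalic Voicing: no change — [zawutyru]
  result: [zawutyru]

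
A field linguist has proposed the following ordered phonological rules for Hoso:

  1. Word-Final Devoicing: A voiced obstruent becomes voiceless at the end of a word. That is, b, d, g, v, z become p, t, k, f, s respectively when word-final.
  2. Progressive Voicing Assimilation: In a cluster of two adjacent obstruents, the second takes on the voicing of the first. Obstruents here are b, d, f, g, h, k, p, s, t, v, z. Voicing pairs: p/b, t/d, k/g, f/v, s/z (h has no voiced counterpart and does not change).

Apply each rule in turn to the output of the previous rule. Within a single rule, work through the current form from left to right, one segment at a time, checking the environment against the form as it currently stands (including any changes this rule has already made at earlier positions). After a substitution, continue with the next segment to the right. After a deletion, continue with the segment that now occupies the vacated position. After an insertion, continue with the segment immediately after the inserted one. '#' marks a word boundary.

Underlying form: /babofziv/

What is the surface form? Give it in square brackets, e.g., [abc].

1 Word-Final Devoicing: [babofziv] → [babofzif]
2 Progressive Voicing Assimilation: [babofzif] → [babofsif]

[babofsif]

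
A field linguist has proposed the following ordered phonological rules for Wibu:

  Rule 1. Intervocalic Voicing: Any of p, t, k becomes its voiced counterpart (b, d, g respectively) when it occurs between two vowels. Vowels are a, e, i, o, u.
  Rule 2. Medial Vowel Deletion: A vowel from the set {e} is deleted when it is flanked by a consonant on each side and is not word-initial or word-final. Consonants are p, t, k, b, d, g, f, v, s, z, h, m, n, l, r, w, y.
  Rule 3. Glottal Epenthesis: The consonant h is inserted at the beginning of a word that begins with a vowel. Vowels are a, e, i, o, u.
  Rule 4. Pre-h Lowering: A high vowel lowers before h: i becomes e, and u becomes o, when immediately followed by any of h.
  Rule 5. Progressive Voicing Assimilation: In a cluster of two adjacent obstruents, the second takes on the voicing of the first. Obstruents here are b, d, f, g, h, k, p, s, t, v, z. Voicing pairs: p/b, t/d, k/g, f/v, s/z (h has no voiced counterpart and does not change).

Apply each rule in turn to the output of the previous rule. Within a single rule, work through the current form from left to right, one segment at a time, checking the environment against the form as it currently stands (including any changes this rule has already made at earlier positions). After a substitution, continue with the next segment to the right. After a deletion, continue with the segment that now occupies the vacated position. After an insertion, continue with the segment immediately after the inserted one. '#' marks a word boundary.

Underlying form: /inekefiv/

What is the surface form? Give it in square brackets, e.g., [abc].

Rule 1 Intervocalic Voicing: [inekefiv] → [inegefiv]
Rule 2 Medial Vowel Deletion: [inegefiv] → [ingfiv]
Rule 3 Glottal Epenthesis: [ingfiv] → [hingfiv]
Rule 4 Pre-h Lowering: no change — [hingfiv]
Rule 5 Progressive Voicing Assimilation: [hingfiv] → [hingviv]

[hingviv]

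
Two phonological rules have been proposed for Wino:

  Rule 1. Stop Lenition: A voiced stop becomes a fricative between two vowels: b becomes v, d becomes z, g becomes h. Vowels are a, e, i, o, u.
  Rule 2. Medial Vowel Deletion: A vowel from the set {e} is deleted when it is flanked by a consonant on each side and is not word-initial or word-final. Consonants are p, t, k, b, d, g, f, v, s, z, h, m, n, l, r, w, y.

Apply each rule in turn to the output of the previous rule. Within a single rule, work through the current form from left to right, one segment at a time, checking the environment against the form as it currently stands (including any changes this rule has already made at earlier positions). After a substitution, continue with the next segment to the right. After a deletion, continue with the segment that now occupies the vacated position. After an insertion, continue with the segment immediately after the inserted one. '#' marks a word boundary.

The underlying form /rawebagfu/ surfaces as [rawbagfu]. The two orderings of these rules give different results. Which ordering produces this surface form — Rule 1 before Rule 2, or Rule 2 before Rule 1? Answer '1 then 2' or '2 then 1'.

2 then 1

Order 1 then 2:
  1 Stop Lenition: [rawebagfu] → [rawevagfu]
  2 Medial Vowel Deletion: [rawevagfu] → [rawvagfu]
  result: [rawvagfu]
Order 2 then 1:
  2 Medial Vowel Deletion: [rawebagfu] → [rawbagfu]
  1 Stop Lenition: no change — [rawbagfu]
  result: [rawbagfu]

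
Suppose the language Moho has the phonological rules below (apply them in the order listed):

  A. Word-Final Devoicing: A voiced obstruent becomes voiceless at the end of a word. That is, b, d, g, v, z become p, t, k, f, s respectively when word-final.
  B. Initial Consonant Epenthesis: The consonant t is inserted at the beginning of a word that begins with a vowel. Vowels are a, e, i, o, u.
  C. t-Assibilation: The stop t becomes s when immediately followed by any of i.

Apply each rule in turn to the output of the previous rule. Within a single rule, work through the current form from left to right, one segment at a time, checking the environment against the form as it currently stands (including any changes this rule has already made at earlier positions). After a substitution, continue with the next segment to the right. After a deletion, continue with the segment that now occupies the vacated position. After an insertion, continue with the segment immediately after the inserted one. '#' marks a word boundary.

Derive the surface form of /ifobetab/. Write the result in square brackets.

A Word-Final Devoicing: [ifobetab] → [ifobetap]
B Initial Consonant Epenthesis: [ifobetap] → [tifobetap]
C t-Assibilation: [tifobetap] → [sifobetap]

[sifobetap]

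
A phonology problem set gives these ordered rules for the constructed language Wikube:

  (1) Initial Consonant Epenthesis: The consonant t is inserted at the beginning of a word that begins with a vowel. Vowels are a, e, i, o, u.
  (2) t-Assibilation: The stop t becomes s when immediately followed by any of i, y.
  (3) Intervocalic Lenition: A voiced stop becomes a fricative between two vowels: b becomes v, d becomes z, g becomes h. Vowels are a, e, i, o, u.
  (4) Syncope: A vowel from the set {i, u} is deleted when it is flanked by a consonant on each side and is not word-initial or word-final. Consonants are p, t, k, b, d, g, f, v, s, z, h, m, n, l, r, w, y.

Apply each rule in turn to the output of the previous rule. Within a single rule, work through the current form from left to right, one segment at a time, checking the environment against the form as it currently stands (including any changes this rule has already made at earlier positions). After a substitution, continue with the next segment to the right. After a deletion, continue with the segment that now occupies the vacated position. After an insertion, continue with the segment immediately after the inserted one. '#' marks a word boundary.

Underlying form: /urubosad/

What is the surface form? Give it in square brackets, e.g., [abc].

[trvosad]

(1) Initial Consonant Epenthesis: [urubosad] → [turubosad]
(2) t-Assibilation: no change — [turubosad]
(3) Intervocalic Lenition: [turubosad] → [turuvosad]
(4) Syncope: [turuvosad] → [trvosad]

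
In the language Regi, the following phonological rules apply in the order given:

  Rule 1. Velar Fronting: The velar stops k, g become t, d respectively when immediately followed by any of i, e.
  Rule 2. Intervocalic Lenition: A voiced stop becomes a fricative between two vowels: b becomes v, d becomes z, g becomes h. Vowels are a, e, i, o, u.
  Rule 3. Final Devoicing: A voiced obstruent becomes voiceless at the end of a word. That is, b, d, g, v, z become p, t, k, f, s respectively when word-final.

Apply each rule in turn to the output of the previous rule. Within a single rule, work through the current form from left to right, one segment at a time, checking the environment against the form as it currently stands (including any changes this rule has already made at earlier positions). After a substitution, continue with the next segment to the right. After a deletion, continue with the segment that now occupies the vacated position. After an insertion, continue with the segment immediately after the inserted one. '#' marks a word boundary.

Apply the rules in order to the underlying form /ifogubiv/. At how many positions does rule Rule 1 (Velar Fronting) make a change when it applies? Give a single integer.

Rule 1 Velar Fronting: no change — [ifogubiv]
Rule 2 Intervocalic Lenition: [ifogubiv] → [ifohuviv]
Rule 3 Final Devoicing: [ifohuviv] → [ifohuvif]
Rule Rule 1 changed 0 position(s).

0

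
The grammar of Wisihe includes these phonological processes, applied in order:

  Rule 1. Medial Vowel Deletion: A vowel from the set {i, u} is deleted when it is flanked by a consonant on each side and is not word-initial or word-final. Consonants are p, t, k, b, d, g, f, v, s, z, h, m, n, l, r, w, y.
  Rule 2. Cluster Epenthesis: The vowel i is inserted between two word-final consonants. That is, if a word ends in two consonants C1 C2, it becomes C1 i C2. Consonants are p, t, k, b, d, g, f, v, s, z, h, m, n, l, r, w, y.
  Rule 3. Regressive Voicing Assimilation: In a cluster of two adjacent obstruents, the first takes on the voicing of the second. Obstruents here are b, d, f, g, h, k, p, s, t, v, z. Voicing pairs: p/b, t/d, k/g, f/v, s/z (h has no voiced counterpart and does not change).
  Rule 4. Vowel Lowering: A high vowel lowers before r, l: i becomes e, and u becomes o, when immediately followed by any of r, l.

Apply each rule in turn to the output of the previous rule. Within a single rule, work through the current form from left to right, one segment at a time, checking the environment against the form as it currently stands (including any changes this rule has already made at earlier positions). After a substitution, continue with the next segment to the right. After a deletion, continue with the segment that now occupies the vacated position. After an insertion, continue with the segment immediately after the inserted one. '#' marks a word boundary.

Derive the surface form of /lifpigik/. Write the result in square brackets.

Rule 1 Medial Vowel Deletion: [lifpigik] → [lfpgk]
Rule 2 Cluster Epenthesis: [lfpgk] → [lfpgik]
Rule 3 Regressive Voicing Assimilation: [lfpgik] → [lfbgik]
Rule 4 Vowel Lowering: no change — [lfbgik]

[lfbgik]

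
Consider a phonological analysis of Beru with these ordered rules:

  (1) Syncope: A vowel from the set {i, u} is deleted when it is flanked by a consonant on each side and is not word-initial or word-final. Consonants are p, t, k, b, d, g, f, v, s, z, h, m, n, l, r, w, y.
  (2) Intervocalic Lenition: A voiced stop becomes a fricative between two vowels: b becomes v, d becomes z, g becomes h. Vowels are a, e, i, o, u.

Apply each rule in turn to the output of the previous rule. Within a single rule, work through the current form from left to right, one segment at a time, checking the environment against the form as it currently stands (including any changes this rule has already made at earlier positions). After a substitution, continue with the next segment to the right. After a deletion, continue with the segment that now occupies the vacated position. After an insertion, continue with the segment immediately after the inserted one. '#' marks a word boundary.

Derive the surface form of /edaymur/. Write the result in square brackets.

(1) Syncope: [edaymur] → [edaymr]
(2) Intervocalic Lenition: [edaymr] → [ezaymr]

[ezaymr]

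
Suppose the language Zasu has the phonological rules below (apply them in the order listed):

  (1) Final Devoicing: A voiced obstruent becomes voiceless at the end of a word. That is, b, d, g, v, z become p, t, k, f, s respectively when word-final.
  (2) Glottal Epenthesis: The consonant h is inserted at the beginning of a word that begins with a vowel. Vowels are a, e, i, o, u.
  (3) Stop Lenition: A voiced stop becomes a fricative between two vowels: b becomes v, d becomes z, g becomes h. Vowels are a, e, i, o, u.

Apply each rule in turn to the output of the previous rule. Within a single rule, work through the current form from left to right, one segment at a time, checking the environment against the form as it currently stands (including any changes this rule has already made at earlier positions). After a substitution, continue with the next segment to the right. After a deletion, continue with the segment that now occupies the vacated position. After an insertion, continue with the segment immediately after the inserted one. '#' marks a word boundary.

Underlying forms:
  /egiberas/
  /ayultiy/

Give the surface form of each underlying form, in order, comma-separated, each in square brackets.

[hehiveras], [hayultiy]

/egiberas/:
  (1) Final Devoicing: no change — [egiberas]
  (2) Glottal Epenthesis: [egiberas] → [hegiberas]
  (3) Stop Lenition: [hegiberas] → [hehiveras]
/ayultiy/:
  (1) Final Devoicing: no change — [ayultiy]
  (2) Glottal Epenthesis: [ayultiy] → [hayultiy]
  (3) Stop Lenition: no change — [hayultiy]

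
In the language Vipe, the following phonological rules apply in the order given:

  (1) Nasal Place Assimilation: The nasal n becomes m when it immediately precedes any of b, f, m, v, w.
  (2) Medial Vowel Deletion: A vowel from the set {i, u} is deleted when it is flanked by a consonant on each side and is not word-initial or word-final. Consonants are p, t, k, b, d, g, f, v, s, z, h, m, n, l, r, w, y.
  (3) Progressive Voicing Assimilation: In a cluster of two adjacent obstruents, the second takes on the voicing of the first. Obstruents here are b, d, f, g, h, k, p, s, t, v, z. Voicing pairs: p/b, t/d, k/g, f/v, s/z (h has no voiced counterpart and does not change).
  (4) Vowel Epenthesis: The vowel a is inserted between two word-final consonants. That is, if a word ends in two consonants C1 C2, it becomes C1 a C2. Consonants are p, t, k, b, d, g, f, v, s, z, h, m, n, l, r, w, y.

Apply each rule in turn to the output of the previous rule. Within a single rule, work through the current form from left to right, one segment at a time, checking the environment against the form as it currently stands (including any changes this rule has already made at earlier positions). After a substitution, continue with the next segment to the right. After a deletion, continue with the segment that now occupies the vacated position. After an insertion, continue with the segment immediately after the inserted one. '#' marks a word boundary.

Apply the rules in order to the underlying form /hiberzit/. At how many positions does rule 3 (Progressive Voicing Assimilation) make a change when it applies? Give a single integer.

(1) Nasal Place Assimilation: no change — [hiberzit]
(2) Medial Vowel Deletion: [hiberzit] → [hberzt]
(3) Progressive Voicing Assimilation: [hberzt] → [hperzd]
(4) Vowel Epenthesis: [hperzd] → [hperzad]
Rule 3 changed 2 position(s).

2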